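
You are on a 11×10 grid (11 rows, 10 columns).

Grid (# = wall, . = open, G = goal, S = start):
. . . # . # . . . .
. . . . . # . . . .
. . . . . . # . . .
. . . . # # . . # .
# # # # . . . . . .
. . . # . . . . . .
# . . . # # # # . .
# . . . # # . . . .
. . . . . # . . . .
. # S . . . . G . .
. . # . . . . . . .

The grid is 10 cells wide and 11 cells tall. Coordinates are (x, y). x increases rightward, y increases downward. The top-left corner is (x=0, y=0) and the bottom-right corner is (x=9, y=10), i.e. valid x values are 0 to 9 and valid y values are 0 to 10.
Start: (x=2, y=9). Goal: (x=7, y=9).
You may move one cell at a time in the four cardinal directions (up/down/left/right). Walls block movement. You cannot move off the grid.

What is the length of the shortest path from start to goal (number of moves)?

BFS from (x=2, y=9) until reaching (x=7, y=9):
  Distance 0: (x=2, y=9)
  Distance 1: (x=2, y=8), (x=3, y=9)
  Distance 2: (x=2, y=7), (x=1, y=8), (x=3, y=8), (x=4, y=9), (x=3, y=10)
  Distance 3: (x=2, y=6), (x=1, y=7), (x=3, y=7), (x=0, y=8), (x=4, y=8), (x=5, y=9), (x=4, y=10)
  Distance 4: (x=2, y=5), (x=1, y=6), (x=3, y=6), (x=0, y=9), (x=6, y=9), (x=5, y=10)
  Distance 5: (x=1, y=5), (x=6, y=8), (x=7, y=9), (x=0, y=10), (x=6, y=10)  <- goal reached here
One shortest path (5 moves): (x=2, y=9) -> (x=3, y=9) -> (x=4, y=9) -> (x=5, y=9) -> (x=6, y=9) -> (x=7, y=9)

Answer: Shortest path length: 5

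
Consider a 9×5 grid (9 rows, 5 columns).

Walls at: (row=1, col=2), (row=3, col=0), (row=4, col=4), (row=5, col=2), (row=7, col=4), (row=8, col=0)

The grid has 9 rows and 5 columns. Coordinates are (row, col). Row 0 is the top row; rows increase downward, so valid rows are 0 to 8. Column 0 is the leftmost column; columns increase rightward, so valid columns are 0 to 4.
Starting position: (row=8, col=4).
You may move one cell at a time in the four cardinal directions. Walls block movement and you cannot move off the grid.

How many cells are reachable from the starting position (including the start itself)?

BFS flood-fill from (row=8, col=4):
  Distance 0: (row=8, col=4)
  Distance 1: (row=8, col=3)
  Distance 2: (row=7, col=3), (row=8, col=2)
  Distance 3: (row=6, col=3), (row=7, col=2), (row=8, col=1)
  Distance 4: (row=5, col=3), (row=6, col=2), (row=6, col=4), (row=7, col=1)
  Distance 5: (row=4, col=3), (row=5, col=4), (row=6, col=1), (row=7, col=0)
  Distance 6: (row=3, col=3), (row=4, col=2), (row=5, col=1), (row=6, col=0)
  Distance 7: (row=2, col=3), (row=3, col=2), (row=3, col=4), (row=4, col=1), (row=5, col=0)
  Distance 8: (row=1, col=3), (row=2, col=2), (row=2, col=4), (row=3, col=1), (row=4, col=0)
  Distance 9: (row=0, col=3), (row=1, col=4), (row=2, col=1)
  Distance 10: (row=0, col=2), (row=0, col=4), (row=1, col=1), (row=2, col=0)
  Distance 11: (row=0, col=1), (row=1, col=0)
  Distance 12: (row=0, col=0)
Total reachable: 39 (grid has 39 open cells total)

Answer: Reachable cells: 39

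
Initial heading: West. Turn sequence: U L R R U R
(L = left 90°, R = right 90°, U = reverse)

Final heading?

Start: West
  U (U-turn (180°)) -> East
  L (left (90° counter-clockwise)) -> North
  R (right (90° clockwise)) -> East
  R (right (90° clockwise)) -> South
  U (U-turn (180°)) -> North
  R (right (90° clockwise)) -> East
Final: East

Answer: Final heading: East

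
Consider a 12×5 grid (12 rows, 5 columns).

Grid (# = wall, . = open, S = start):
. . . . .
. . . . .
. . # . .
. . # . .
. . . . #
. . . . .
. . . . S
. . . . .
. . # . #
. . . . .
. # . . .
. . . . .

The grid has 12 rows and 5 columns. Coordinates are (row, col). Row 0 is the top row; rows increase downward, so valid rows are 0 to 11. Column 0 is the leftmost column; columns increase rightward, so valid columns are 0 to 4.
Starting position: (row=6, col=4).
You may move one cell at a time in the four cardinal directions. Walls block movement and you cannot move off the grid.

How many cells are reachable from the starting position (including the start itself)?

BFS flood-fill from (row=6, col=4):
  Distance 0: (row=6, col=4)
  Distance 1: (row=5, col=4), (row=6, col=3), (row=7, col=4)
  Distance 2: (row=5, col=3), (row=6, col=2), (row=7, col=3)
  Distance 3: (row=4, col=3), (row=5, col=2), (row=6, col=1), (row=7, col=2), (row=8, col=3)
  Distance 4: (row=3, col=3), (row=4, col=2), (row=5, col=1), (row=6, col=0), (row=7, col=1), (row=9, col=3)
  Distance 5: (row=2, col=3), (row=3, col=4), (row=4, col=1), (row=5, col=0), (row=7, col=0), (row=8, col=1), (row=9, col=2), (row=9, col=4), (row=10, col=3)
  Distance 6: (row=1, col=3), (row=2, col=4), (row=3, col=1), (row=4, col=0), (row=8, col=0), (row=9, col=1), (row=10, col=2), (row=10, col=4), (row=11, col=3)
  Distance 7: (row=0, col=3), (row=1, col=2), (row=1, col=4), (row=2, col=1), (row=3, col=0), (row=9, col=0), (row=11, col=2), (row=11, col=4)
  Distance 8: (row=0, col=2), (row=0, col=4), (row=1, col=1), (row=2, col=0), (row=10, col=0), (row=11, col=1)
  Distance 9: (row=0, col=1), (row=1, col=0), (row=11, col=0)
  Distance 10: (row=0, col=0)
Total reachable: 54 (grid has 54 open cells total)

Answer: Reachable cells: 54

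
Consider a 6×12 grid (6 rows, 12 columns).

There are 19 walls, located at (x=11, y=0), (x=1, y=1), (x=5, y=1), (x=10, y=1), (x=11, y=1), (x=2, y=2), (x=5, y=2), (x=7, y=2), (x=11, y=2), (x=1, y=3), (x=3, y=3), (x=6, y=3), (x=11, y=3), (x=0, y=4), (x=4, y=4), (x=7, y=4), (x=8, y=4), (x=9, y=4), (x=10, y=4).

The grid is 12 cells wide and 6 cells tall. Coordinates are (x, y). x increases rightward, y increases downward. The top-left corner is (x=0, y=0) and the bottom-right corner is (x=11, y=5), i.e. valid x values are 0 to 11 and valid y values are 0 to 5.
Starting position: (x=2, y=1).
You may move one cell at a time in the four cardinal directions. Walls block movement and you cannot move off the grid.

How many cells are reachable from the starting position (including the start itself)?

BFS flood-fill from (x=2, y=1):
  Distance 0: (x=2, y=1)
  Distance 1: (x=2, y=0), (x=3, y=1)
  Distance 2: (x=1, y=0), (x=3, y=0), (x=4, y=1), (x=3, y=2)
  Distance 3: (x=0, y=0), (x=4, y=0), (x=4, y=2)
  Distance 4: (x=5, y=0), (x=0, y=1), (x=4, y=3)
  Distance 5: (x=6, y=0), (x=0, y=2), (x=5, y=3)
  Distance 6: (x=7, y=0), (x=6, y=1), (x=1, y=2), (x=0, y=3), (x=5, y=4)
  Distance 7: (x=8, y=0), (x=7, y=1), (x=6, y=2), (x=6, y=4), (x=5, y=5)
  Distance 8: (x=9, y=0), (x=8, y=1), (x=4, y=5), (x=6, y=5)
  Distance 9: (x=10, y=0), (x=9, y=1), (x=8, y=2), (x=3, y=5), (x=7, y=5)
  Distance 10: (x=9, y=2), (x=8, y=3), (x=3, y=4), (x=2, y=5), (x=8, y=5)
  Distance 11: (x=10, y=2), (x=7, y=3), (x=9, y=3), (x=2, y=4), (x=1, y=5), (x=9, y=5)
  Distance 12: (x=2, y=3), (x=10, y=3), (x=1, y=4), (x=0, y=5), (x=10, y=5)
  Distance 13: (x=11, y=5)
  Distance 14: (x=11, y=4)
Total reachable: 53 (grid has 53 open cells total)

Answer: Reachable cells: 53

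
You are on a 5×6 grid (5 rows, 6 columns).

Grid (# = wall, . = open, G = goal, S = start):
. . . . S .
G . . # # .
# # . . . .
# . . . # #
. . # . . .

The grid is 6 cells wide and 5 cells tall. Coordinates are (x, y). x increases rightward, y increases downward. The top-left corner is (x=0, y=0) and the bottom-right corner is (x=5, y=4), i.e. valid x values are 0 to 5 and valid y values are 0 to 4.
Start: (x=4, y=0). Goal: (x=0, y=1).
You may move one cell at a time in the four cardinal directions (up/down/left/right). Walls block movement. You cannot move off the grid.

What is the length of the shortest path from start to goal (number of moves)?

Answer: Shortest path length: 5

Derivation:
BFS from (x=4, y=0) until reaching (x=0, y=1):
  Distance 0: (x=4, y=0)
  Distance 1: (x=3, y=0), (x=5, y=0)
  Distance 2: (x=2, y=0), (x=5, y=1)
  Distance 3: (x=1, y=0), (x=2, y=1), (x=5, y=2)
  Distance 4: (x=0, y=0), (x=1, y=1), (x=2, y=2), (x=4, y=2)
  Distance 5: (x=0, y=1), (x=3, y=2), (x=2, y=3)  <- goal reached here
One shortest path (5 moves): (x=4, y=0) -> (x=3, y=0) -> (x=2, y=0) -> (x=1, y=0) -> (x=0, y=0) -> (x=0, y=1)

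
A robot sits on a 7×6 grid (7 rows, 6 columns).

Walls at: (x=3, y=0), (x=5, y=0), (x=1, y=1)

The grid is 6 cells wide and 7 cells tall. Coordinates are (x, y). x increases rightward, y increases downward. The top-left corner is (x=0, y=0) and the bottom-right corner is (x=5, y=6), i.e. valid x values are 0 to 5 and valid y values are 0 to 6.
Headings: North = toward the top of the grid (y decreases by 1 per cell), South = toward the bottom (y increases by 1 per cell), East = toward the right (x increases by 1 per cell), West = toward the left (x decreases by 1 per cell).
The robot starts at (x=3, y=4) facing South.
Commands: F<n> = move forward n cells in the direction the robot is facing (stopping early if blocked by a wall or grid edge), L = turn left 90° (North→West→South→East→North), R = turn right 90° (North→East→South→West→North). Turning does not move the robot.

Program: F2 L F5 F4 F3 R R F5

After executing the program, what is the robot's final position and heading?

Answer: Final position: (x=0, y=6), facing West

Derivation:
Start: (x=3, y=4), facing South
  F2: move forward 2, now at (x=3, y=6)
  L: turn left, now facing East
  F5: move forward 2/5 (blocked), now at (x=5, y=6)
  F4: move forward 0/4 (blocked), now at (x=5, y=6)
  F3: move forward 0/3 (blocked), now at (x=5, y=6)
  R: turn right, now facing South
  R: turn right, now facing West
  F5: move forward 5, now at (x=0, y=6)
Final: (x=0, y=6), facing West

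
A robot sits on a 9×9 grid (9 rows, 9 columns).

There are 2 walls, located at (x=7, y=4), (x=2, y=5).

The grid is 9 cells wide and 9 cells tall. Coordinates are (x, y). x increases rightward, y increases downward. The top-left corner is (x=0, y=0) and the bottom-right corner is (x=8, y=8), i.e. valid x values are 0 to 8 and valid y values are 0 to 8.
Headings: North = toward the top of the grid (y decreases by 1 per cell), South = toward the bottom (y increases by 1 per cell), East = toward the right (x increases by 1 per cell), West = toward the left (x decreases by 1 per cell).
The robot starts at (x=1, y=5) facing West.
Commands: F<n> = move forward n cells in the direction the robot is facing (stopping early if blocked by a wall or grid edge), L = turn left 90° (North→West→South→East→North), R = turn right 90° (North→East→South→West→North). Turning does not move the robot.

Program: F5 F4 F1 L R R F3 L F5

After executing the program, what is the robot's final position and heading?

Start: (x=1, y=5), facing West
  F5: move forward 1/5 (blocked), now at (x=0, y=5)
  F4: move forward 0/4 (blocked), now at (x=0, y=5)
  F1: move forward 0/1 (blocked), now at (x=0, y=5)
  L: turn left, now facing South
  R: turn right, now facing West
  R: turn right, now facing North
  F3: move forward 3, now at (x=0, y=2)
  L: turn left, now facing West
  F5: move forward 0/5 (blocked), now at (x=0, y=2)
Final: (x=0, y=2), facing West

Answer: Final position: (x=0, y=2), facing West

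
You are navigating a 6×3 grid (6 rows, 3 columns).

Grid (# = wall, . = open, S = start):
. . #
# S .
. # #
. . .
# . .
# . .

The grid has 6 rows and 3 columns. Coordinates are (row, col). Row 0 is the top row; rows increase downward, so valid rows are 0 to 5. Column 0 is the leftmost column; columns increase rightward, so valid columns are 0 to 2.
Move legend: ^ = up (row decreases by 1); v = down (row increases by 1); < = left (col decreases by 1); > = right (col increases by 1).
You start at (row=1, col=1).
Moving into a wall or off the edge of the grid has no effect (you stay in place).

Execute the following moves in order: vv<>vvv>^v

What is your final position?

Start: (row=1, col=1)
  v (down): blocked, stay at (row=1, col=1)
  v (down): blocked, stay at (row=1, col=1)
  < (left): blocked, stay at (row=1, col=1)
  > (right): (row=1, col=1) -> (row=1, col=2)
  [×3]v (down): blocked, stay at (row=1, col=2)
  > (right): blocked, stay at (row=1, col=2)
  ^ (up): blocked, stay at (row=1, col=2)
  v (down): blocked, stay at (row=1, col=2)
Final: (row=1, col=2)

Answer: Final position: (row=1, col=2)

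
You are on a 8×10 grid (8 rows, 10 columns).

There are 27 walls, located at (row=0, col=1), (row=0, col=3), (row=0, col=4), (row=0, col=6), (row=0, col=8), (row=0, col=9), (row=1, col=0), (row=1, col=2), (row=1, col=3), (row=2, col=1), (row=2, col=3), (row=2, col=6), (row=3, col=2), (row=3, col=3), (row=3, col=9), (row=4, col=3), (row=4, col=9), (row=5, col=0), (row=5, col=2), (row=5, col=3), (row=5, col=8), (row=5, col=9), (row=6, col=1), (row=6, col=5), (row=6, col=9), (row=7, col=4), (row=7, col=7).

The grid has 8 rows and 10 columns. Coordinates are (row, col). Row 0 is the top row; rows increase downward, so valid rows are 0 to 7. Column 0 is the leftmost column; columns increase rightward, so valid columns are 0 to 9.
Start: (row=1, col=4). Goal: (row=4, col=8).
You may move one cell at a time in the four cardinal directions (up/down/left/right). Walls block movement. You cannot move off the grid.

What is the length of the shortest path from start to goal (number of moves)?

BFS from (row=1, col=4) until reaching (row=4, col=8):
  Distance 0: (row=1, col=4)
  Distance 1: (row=1, col=5), (row=2, col=4)
  Distance 2: (row=0, col=5), (row=1, col=6), (row=2, col=5), (row=3, col=4)
  Distance 3: (row=1, col=7), (row=3, col=5), (row=4, col=4)
  Distance 4: (row=0, col=7), (row=1, col=8), (row=2, col=7), (row=3, col=6), (row=4, col=5), (row=5, col=4)
  Distance 5: (row=1, col=9), (row=2, col=8), (row=3, col=7), (row=4, col=6), (row=5, col=5), (row=6, col=4)
  Distance 6: (row=2, col=9), (row=3, col=8), (row=4, col=7), (row=5, col=6), (row=6, col=3)
  Distance 7: (row=4, col=8), (row=5, col=7), (row=6, col=2), (row=6, col=6), (row=7, col=3)  <- goal reached here
One shortest path (7 moves): (row=1, col=4) -> (row=1, col=5) -> (row=1, col=6) -> (row=1, col=7) -> (row=1, col=8) -> (row=2, col=8) -> (row=3, col=8) -> (row=4, col=8)

Answer: Shortest path length: 7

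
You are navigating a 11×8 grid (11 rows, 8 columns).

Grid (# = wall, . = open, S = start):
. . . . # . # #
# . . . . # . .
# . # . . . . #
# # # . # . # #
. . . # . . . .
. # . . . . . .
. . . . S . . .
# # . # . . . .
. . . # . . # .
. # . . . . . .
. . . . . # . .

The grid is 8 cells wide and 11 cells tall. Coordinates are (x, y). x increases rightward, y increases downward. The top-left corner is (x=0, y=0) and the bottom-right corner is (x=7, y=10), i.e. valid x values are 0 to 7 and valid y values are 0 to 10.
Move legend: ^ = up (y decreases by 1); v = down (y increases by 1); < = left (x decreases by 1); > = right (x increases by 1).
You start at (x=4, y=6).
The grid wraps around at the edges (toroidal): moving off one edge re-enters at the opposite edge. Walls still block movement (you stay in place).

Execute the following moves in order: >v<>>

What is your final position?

Start: (x=4, y=6)
  > (right): (x=4, y=6) -> (x=5, y=6)
  v (down): (x=5, y=6) -> (x=5, y=7)
  < (left): (x=5, y=7) -> (x=4, y=7)
  > (right): (x=4, y=7) -> (x=5, y=7)
  > (right): (x=5, y=7) -> (x=6, y=7)
Final: (x=6, y=7)

Answer: Final position: (x=6, y=7)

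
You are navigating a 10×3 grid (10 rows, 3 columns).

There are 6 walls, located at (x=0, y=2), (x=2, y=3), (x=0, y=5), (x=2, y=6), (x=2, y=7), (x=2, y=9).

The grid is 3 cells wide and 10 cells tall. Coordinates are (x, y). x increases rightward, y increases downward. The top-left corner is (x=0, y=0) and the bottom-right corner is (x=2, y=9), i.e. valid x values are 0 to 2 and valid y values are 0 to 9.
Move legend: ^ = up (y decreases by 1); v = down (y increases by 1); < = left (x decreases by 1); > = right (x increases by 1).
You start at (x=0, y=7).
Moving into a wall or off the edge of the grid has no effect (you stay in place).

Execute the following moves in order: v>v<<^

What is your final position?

Answer: Final position: (x=0, y=8)

Derivation:
Start: (x=0, y=7)
  v (down): (x=0, y=7) -> (x=0, y=8)
  > (right): (x=0, y=8) -> (x=1, y=8)
  v (down): (x=1, y=8) -> (x=1, y=9)
  < (left): (x=1, y=9) -> (x=0, y=9)
  < (left): blocked, stay at (x=0, y=9)
  ^ (up): (x=0, y=9) -> (x=0, y=8)
Final: (x=0, y=8)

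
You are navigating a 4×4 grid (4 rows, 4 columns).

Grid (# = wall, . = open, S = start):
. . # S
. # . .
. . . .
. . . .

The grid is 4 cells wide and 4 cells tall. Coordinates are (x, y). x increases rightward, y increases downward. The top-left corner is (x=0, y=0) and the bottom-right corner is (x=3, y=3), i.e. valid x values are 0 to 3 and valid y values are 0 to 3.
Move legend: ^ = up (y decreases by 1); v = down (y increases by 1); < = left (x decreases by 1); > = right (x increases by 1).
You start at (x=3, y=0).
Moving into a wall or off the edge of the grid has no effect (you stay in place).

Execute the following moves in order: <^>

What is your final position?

Start: (x=3, y=0)
  < (left): blocked, stay at (x=3, y=0)
  ^ (up): blocked, stay at (x=3, y=0)
  > (right): blocked, stay at (x=3, y=0)
Final: (x=3, y=0)

Answer: Final position: (x=3, y=0)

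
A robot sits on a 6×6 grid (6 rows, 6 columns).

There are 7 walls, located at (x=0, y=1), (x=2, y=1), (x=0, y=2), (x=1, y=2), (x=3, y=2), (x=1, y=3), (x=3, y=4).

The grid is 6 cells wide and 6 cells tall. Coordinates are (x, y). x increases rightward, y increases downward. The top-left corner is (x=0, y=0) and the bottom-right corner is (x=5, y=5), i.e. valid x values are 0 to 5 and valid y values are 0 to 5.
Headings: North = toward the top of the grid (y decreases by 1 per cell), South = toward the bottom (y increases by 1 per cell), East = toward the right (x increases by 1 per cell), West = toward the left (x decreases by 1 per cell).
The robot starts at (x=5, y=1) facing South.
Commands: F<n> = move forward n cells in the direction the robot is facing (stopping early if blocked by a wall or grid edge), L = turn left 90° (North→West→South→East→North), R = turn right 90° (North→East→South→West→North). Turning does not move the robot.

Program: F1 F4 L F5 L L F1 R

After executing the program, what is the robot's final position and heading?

Answer: Final position: (x=4, y=5), facing North

Derivation:
Start: (x=5, y=1), facing South
  F1: move forward 1, now at (x=5, y=2)
  F4: move forward 3/4 (blocked), now at (x=5, y=5)
  L: turn left, now facing East
  F5: move forward 0/5 (blocked), now at (x=5, y=5)
  L: turn left, now facing North
  L: turn left, now facing West
  F1: move forward 1, now at (x=4, y=5)
  R: turn right, now facing North
Final: (x=4, y=5), facing North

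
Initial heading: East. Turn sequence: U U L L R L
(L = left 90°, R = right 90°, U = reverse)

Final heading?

Start: East
  U (U-turn (180°)) -> West
  U (U-turn (180°)) -> East
  L (left (90° counter-clockwise)) -> North
  L (left (90° counter-clockwise)) -> West
  R (right (90° clockwise)) -> North
  L (left (90° counter-clockwise)) -> West
Final: West

Answer: Final heading: West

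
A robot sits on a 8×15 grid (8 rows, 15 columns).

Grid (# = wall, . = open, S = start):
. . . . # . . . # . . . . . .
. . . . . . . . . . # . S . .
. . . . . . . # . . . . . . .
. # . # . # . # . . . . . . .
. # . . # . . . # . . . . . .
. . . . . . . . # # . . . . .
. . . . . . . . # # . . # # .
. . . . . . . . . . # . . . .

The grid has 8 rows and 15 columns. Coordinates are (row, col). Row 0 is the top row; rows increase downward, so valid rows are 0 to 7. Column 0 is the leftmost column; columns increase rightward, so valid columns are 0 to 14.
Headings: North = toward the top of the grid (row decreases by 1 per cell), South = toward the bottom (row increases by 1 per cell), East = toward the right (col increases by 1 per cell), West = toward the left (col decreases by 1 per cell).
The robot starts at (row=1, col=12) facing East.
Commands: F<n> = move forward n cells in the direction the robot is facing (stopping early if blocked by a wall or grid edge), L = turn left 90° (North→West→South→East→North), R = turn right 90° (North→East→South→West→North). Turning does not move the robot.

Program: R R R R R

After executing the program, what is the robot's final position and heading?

Start: (row=1, col=12), facing East
  R: turn right, now facing South
  R: turn right, now facing West
  R: turn right, now facing North
  R: turn right, now facing East
  R: turn right, now facing South
Final: (row=1, col=12), facing South

Answer: Final position: (row=1, col=12), facing South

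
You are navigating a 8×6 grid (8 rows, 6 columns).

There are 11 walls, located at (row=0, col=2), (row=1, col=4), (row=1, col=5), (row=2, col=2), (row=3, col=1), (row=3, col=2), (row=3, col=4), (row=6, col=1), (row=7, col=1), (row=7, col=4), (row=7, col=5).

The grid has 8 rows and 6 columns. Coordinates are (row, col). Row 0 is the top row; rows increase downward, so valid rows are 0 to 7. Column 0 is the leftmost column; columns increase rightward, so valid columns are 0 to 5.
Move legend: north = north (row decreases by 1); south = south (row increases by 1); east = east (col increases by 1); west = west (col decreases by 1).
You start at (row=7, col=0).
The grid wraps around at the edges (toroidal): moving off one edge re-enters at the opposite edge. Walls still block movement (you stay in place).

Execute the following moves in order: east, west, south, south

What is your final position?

Start: (row=7, col=0)
  east (east): blocked, stay at (row=7, col=0)
  west (west): blocked, stay at (row=7, col=0)
  south (south): (row=7, col=0) -> (row=0, col=0)
  south (south): (row=0, col=0) -> (row=1, col=0)
Final: (row=1, col=0)

Answer: Final position: (row=1, col=0)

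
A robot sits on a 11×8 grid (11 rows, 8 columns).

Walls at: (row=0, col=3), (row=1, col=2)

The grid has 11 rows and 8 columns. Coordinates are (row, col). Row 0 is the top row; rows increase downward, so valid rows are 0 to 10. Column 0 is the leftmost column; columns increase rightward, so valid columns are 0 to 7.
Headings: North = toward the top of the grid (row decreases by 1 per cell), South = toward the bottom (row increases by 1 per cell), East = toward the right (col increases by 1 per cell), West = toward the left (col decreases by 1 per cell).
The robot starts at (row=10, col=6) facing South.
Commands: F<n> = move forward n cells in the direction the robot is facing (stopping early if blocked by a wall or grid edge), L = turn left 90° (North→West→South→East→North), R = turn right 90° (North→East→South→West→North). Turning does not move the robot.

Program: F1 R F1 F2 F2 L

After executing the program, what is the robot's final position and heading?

Start: (row=10, col=6), facing South
  F1: move forward 0/1 (blocked), now at (row=10, col=6)
  R: turn right, now facing West
  F1: move forward 1, now at (row=10, col=5)
  F2: move forward 2, now at (row=10, col=3)
  F2: move forward 2, now at (row=10, col=1)
  L: turn left, now facing South
Final: (row=10, col=1), facing South

Answer: Final position: (row=10, col=1), facing South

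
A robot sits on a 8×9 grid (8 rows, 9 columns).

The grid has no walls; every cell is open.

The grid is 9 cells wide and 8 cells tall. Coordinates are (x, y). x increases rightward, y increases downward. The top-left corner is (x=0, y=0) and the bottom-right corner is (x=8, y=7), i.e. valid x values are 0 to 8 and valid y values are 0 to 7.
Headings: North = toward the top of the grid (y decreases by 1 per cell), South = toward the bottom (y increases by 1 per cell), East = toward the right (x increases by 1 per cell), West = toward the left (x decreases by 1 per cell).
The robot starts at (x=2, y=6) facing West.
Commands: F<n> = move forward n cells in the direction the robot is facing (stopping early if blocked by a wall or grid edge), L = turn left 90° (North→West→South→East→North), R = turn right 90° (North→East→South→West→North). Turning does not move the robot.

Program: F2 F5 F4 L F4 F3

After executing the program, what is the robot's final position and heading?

Answer: Final position: (x=0, y=7), facing South

Derivation:
Start: (x=2, y=6), facing West
  F2: move forward 2, now at (x=0, y=6)
  F5: move forward 0/5 (blocked), now at (x=0, y=6)
  F4: move forward 0/4 (blocked), now at (x=0, y=6)
  L: turn left, now facing South
  F4: move forward 1/4 (blocked), now at (x=0, y=7)
  F3: move forward 0/3 (blocked), now at (x=0, y=7)
Final: (x=0, y=7), facing South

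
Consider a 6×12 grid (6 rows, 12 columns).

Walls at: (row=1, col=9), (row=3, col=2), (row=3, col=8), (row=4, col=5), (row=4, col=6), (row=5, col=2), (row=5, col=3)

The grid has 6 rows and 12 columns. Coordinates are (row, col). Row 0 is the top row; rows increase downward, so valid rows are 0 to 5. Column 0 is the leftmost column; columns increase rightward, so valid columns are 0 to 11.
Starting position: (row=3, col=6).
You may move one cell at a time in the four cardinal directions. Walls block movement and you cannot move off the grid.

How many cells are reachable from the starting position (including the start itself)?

Answer: Reachable cells: 65

Derivation:
BFS flood-fill from (row=3, col=6):
  Distance 0: (row=3, col=6)
  Distance 1: (row=2, col=6), (row=3, col=5), (row=3, col=7)
  Distance 2: (row=1, col=6), (row=2, col=5), (row=2, col=7), (row=3, col=4), (row=4, col=7)
  Distance 3: (row=0, col=6), (row=1, col=5), (row=1, col=7), (row=2, col=4), (row=2, col=8), (row=3, col=3), (row=4, col=4), (row=4, col=8), (row=5, col=7)
  Distance 4: (row=0, col=5), (row=0, col=7), (row=1, col=4), (row=1, col=8), (row=2, col=3), (row=2, col=9), (row=4, col=3), (row=4, col=9), (row=5, col=4), (row=5, col=6), (row=5, col=8)
  Distance 5: (row=0, col=4), (row=0, col=8), (row=1, col=3), (row=2, col=2), (row=2, col=10), (row=3, col=9), (row=4, col=2), (row=4, col=10), (row=5, col=5), (row=5, col=9)
  Distance 6: (row=0, col=3), (row=0, col=9), (row=1, col=2), (row=1, col=10), (row=2, col=1), (row=2, col=11), (row=3, col=10), (row=4, col=1), (row=4, col=11), (row=5, col=10)
  Distance 7: (row=0, col=2), (row=0, col=10), (row=1, col=1), (row=1, col=11), (row=2, col=0), (row=3, col=1), (row=3, col=11), (row=4, col=0), (row=5, col=1), (row=5, col=11)
  Distance 8: (row=0, col=1), (row=0, col=11), (row=1, col=0), (row=3, col=0), (row=5, col=0)
  Distance 9: (row=0, col=0)
Total reachable: 65 (grid has 65 open cells total)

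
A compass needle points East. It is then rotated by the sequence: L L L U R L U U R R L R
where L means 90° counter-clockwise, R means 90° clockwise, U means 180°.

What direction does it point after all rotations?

Start: East
  L (left (90° counter-clockwise)) -> North
  L (left (90° counter-clockwise)) -> West
  L (left (90° counter-clockwise)) -> South
  U (U-turn (180°)) -> North
  R (right (90° clockwise)) -> East
  L (left (90° counter-clockwise)) -> North
  U (U-turn (180°)) -> South
  U (U-turn (180°)) -> North
  R (right (90° clockwise)) -> East
  R (right (90° clockwise)) -> South
  L (left (90° counter-clockwise)) -> East
  R (right (90° clockwise)) -> South
Final: South

Answer: Final heading: South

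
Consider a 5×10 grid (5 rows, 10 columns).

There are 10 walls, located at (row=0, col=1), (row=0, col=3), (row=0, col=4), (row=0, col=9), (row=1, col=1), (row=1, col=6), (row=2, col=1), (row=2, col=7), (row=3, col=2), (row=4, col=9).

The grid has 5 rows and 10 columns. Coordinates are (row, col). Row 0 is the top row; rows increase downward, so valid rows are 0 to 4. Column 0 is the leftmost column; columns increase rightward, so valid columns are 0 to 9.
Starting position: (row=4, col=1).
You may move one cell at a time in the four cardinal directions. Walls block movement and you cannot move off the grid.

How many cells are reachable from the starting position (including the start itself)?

Answer: Reachable cells: 40

Derivation:
BFS flood-fill from (row=4, col=1):
  Distance 0: (row=4, col=1)
  Distance 1: (row=3, col=1), (row=4, col=0), (row=4, col=2)
  Distance 2: (row=3, col=0), (row=4, col=3)
  Distance 3: (row=2, col=0), (row=3, col=3), (row=4, col=4)
  Distance 4: (row=1, col=0), (row=2, col=3), (row=3, col=4), (row=4, col=5)
  Distance 5: (row=0, col=0), (row=1, col=3), (row=2, col=2), (row=2, col=4), (row=3, col=5), (row=4, col=6)
  Distance 6: (row=1, col=2), (row=1, col=4), (row=2, col=5), (row=3, col=6), (row=4, col=7)
  Distance 7: (row=0, col=2), (row=1, col=5), (row=2, col=6), (row=3, col=7), (row=4, col=8)
  Distance 8: (row=0, col=5), (row=3, col=8)
  Distance 9: (row=0, col=6), (row=2, col=8), (row=3, col=9)
  Distance 10: (row=0, col=7), (row=1, col=8), (row=2, col=9)
  Distance 11: (row=0, col=8), (row=1, col=7), (row=1, col=9)
Total reachable: 40 (grid has 40 open cells total)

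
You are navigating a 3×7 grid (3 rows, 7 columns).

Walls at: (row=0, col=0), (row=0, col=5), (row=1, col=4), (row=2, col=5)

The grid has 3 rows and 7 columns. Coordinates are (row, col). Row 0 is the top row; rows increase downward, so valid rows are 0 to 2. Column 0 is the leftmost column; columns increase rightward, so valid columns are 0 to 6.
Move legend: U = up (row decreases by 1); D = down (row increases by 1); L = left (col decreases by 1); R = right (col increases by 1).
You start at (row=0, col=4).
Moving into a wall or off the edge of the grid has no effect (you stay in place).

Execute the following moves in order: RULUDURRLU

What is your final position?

Answer: Final position: (row=0, col=3)

Derivation:
Start: (row=0, col=4)
  R (right): blocked, stay at (row=0, col=4)
  U (up): blocked, stay at (row=0, col=4)
  L (left): (row=0, col=4) -> (row=0, col=3)
  U (up): blocked, stay at (row=0, col=3)
  D (down): (row=0, col=3) -> (row=1, col=3)
  U (up): (row=1, col=3) -> (row=0, col=3)
  R (right): (row=0, col=3) -> (row=0, col=4)
  R (right): blocked, stay at (row=0, col=4)
  L (left): (row=0, col=4) -> (row=0, col=3)
  U (up): blocked, stay at (row=0, col=3)
Final: (row=0, col=3)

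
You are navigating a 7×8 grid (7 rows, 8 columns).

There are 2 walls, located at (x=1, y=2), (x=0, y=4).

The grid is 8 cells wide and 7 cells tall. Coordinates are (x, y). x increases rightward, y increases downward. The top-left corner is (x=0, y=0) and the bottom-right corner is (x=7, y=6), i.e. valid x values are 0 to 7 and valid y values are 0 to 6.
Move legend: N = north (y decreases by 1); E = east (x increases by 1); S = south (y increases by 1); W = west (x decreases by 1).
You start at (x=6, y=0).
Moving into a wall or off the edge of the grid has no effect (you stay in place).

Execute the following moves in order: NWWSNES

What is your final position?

Start: (x=6, y=0)
  N (north): blocked, stay at (x=6, y=0)
  W (west): (x=6, y=0) -> (x=5, y=0)
  W (west): (x=5, y=0) -> (x=4, y=0)
  S (south): (x=4, y=0) -> (x=4, y=1)
  N (north): (x=4, y=1) -> (x=4, y=0)
  E (east): (x=4, y=0) -> (x=5, y=0)
  S (south): (x=5, y=0) -> (x=5, y=1)
Final: (x=5, y=1)

Answer: Final position: (x=5, y=1)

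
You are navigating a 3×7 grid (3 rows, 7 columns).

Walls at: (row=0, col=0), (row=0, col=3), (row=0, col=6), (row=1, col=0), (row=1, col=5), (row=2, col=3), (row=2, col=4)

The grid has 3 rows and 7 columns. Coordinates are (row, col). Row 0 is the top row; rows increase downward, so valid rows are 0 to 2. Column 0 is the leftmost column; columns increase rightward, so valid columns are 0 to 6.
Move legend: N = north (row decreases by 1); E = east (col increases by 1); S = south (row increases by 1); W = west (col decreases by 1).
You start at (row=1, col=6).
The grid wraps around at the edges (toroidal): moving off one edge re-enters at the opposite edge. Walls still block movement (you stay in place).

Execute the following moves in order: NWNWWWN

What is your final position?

Start: (row=1, col=6)
  N (north): blocked, stay at (row=1, col=6)
  W (west): blocked, stay at (row=1, col=6)
  N (north): blocked, stay at (row=1, col=6)
  [×3]W (west): blocked, stay at (row=1, col=6)
  N (north): blocked, stay at (row=1, col=6)
Final: (row=1, col=6)

Answer: Final position: (row=1, col=6)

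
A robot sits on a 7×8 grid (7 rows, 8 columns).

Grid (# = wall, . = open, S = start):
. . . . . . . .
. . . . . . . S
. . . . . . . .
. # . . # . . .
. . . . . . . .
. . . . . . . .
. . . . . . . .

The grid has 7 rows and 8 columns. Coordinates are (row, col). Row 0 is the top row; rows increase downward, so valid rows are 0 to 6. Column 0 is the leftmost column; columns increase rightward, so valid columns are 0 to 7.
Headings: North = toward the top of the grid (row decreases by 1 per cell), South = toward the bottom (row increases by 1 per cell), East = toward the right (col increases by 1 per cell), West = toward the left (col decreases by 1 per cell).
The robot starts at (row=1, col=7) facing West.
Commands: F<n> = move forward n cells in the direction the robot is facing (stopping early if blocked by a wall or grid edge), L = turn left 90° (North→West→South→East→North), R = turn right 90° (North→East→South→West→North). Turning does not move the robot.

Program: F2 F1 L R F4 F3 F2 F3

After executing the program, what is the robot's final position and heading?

Start: (row=1, col=7), facing West
  F2: move forward 2, now at (row=1, col=5)
  F1: move forward 1, now at (row=1, col=4)
  L: turn left, now facing South
  R: turn right, now facing West
  F4: move forward 4, now at (row=1, col=0)
  F3: move forward 0/3 (blocked), now at (row=1, col=0)
  F2: move forward 0/2 (blocked), now at (row=1, col=0)
  F3: move forward 0/3 (blocked), now at (row=1, col=0)
Final: (row=1, col=0), facing West

Answer: Final position: (row=1, col=0), facing West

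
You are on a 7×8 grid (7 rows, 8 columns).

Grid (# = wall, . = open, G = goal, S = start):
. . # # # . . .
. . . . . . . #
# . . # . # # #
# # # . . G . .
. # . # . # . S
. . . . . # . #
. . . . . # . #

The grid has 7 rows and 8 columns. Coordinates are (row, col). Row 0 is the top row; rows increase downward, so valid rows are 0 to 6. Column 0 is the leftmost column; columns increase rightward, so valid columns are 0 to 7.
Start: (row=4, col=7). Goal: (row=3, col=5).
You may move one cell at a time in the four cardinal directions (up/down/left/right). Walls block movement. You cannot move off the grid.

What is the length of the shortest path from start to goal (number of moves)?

BFS from (row=4, col=7) until reaching (row=3, col=5):
  Distance 0: (row=4, col=7)
  Distance 1: (row=3, col=7), (row=4, col=6)
  Distance 2: (row=3, col=6), (row=5, col=6)
  Distance 3: (row=3, col=5), (row=6, col=6)  <- goal reached here
One shortest path (3 moves): (row=4, col=7) -> (row=4, col=6) -> (row=3, col=6) -> (row=3, col=5)

Answer: Shortest path length: 3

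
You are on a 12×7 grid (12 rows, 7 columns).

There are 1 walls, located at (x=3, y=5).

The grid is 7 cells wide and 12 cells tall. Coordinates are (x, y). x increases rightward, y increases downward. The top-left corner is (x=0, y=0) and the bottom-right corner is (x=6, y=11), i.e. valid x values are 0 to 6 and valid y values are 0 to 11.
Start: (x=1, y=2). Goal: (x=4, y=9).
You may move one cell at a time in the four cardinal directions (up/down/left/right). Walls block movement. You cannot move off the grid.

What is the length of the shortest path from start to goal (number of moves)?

BFS from (x=1, y=2) until reaching (x=4, y=9):
  Distance 0: (x=1, y=2)
  Distance 1: (x=1, y=1), (x=0, y=2), (x=2, y=2), (x=1, y=3)
  Distance 2: (x=1, y=0), (x=0, y=1), (x=2, y=1), (x=3, y=2), (x=0, y=3), (x=2, y=3), (x=1, y=4)
  Distance 3: (x=0, y=0), (x=2, y=0), (x=3, y=1), (x=4, y=2), (x=3, y=3), (x=0, y=4), (x=2, y=4), (x=1, y=5)
  Distance 4: (x=3, y=0), (x=4, y=1), (x=5, y=2), (x=4, y=3), (x=3, y=4), (x=0, y=5), (x=2, y=5), (x=1, y=6)
  Distance 5: (x=4, y=0), (x=5, y=1), (x=6, y=2), (x=5, y=3), (x=4, y=4), (x=0, y=6), (x=2, y=6), (x=1, y=7)
  Distance 6: (x=5, y=0), (x=6, y=1), (x=6, y=3), (x=5, y=4), (x=4, y=5), (x=3, y=6), (x=0, y=7), (x=2, y=7), (x=1, y=8)
  Distance 7: (x=6, y=0), (x=6, y=4), (x=5, y=5), (x=4, y=6), (x=3, y=7), (x=0, y=8), (x=2, y=8), (x=1, y=9)
  Distance 8: (x=6, y=5), (x=5, y=6), (x=4, y=7), (x=3, y=8), (x=0, y=9), (x=2, y=9), (x=1, y=10)
  Distance 9: (x=6, y=6), (x=5, y=7), (x=4, y=8), (x=3, y=9), (x=0, y=10), (x=2, y=10), (x=1, y=11)
  Distance 10: (x=6, y=7), (x=5, y=8), (x=4, y=9), (x=3, y=10), (x=0, y=11), (x=2, y=11)  <- goal reached here
One shortest path (10 moves): (x=1, y=2) -> (x=2, y=2) -> (x=3, y=2) -> (x=4, y=2) -> (x=4, y=3) -> (x=4, y=4) -> (x=4, y=5) -> (x=4, y=6) -> (x=4, y=7) -> (x=4, y=8) -> (x=4, y=9)

Answer: Shortest path length: 10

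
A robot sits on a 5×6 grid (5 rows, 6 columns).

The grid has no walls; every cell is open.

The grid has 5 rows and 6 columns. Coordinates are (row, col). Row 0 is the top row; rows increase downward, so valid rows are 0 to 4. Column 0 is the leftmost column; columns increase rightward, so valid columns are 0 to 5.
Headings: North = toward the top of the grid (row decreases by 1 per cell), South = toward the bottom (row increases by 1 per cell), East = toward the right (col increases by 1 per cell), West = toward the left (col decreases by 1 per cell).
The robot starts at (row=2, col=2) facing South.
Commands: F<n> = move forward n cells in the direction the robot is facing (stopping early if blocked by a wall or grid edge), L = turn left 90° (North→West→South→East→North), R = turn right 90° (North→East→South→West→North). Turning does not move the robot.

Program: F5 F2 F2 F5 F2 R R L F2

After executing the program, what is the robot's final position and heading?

Answer: Final position: (row=4, col=0), facing West

Derivation:
Start: (row=2, col=2), facing South
  F5: move forward 2/5 (blocked), now at (row=4, col=2)
  F2: move forward 0/2 (blocked), now at (row=4, col=2)
  F2: move forward 0/2 (blocked), now at (row=4, col=2)
  F5: move forward 0/5 (blocked), now at (row=4, col=2)
  F2: move forward 0/2 (blocked), now at (row=4, col=2)
  R: turn right, now facing West
  R: turn right, now facing North
  L: turn left, now facing West
  F2: move forward 2, now at (row=4, col=0)
Final: (row=4, col=0), facing West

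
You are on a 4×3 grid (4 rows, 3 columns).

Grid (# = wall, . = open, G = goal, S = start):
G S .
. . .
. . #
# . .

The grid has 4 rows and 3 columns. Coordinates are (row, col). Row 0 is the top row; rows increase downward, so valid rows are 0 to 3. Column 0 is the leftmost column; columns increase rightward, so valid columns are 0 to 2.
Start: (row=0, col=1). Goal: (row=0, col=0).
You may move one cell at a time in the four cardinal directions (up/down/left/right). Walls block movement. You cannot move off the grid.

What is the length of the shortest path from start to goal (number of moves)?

BFS from (row=0, col=1) until reaching (row=0, col=0):
  Distance 0: (row=0, col=1)
  Distance 1: (row=0, col=0), (row=0, col=2), (row=1, col=1)  <- goal reached here
One shortest path (1 moves): (row=0, col=1) -> (row=0, col=0)

Answer: Shortest path length: 1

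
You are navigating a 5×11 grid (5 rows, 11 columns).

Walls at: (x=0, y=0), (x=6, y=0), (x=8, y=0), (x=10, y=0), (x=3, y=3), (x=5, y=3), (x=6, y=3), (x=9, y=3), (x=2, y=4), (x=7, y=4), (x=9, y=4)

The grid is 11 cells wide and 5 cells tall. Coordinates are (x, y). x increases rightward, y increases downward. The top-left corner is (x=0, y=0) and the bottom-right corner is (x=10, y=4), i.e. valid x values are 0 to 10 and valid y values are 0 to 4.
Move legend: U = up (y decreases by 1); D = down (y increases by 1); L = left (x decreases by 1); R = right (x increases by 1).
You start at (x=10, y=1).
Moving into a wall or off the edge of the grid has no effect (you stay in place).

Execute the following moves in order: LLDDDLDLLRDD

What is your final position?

Start: (x=10, y=1)
  L (left): (x=10, y=1) -> (x=9, y=1)
  L (left): (x=9, y=1) -> (x=8, y=1)
  D (down): (x=8, y=1) -> (x=8, y=2)
  D (down): (x=8, y=2) -> (x=8, y=3)
  D (down): (x=8, y=3) -> (x=8, y=4)
  L (left): blocked, stay at (x=8, y=4)
  D (down): blocked, stay at (x=8, y=4)
  L (left): blocked, stay at (x=8, y=4)
  L (left): blocked, stay at (x=8, y=4)
  R (right): blocked, stay at (x=8, y=4)
  D (down): blocked, stay at (x=8, y=4)
  D (down): blocked, stay at (x=8, y=4)
Final: (x=8, y=4)

Answer: Final position: (x=8, y=4)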